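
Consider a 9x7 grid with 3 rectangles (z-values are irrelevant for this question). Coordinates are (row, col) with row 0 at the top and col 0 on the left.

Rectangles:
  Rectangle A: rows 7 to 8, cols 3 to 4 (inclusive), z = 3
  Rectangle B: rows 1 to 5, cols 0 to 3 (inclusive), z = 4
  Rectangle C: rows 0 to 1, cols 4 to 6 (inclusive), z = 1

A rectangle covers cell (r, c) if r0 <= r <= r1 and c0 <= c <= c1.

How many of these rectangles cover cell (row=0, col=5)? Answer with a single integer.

Answer: 1

Derivation:
Check cell (0,5):
  A: rows 7-8 cols 3-4 -> outside (row miss)
  B: rows 1-5 cols 0-3 -> outside (row miss)
  C: rows 0-1 cols 4-6 -> covers
Count covering = 1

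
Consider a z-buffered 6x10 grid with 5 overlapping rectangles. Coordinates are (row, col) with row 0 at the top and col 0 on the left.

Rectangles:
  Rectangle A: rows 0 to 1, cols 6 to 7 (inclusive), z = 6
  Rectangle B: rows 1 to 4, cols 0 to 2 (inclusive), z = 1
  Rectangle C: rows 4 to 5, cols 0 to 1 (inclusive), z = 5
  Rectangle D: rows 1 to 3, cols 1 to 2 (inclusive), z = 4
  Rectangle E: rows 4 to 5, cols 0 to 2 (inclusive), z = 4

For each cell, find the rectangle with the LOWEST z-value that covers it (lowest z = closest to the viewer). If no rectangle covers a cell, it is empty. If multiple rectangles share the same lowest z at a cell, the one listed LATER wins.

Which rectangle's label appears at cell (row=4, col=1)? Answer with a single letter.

Answer: B

Derivation:
Check cell (4,1):
  A: rows 0-1 cols 6-7 -> outside (row miss)
  B: rows 1-4 cols 0-2 z=1 -> covers; best now B (z=1)
  C: rows 4-5 cols 0-1 z=5 -> covers; best now B (z=1)
  D: rows 1-3 cols 1-2 -> outside (row miss)
  E: rows 4-5 cols 0-2 z=4 -> covers; best now B (z=1)
Winner: B at z=1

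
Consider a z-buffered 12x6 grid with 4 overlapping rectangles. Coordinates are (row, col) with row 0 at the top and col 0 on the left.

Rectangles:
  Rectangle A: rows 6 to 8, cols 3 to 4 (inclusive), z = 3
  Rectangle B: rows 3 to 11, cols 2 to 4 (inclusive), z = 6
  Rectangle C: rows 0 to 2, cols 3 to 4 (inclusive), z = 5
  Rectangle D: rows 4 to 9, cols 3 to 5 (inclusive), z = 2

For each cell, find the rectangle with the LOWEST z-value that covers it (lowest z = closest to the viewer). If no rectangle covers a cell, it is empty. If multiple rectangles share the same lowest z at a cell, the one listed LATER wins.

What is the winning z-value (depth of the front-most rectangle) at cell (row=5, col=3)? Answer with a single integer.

Answer: 2

Derivation:
Check cell (5,3):
  A: rows 6-8 cols 3-4 -> outside (row miss)
  B: rows 3-11 cols 2-4 z=6 -> covers; best now B (z=6)
  C: rows 0-2 cols 3-4 -> outside (row miss)
  D: rows 4-9 cols 3-5 z=2 -> covers; best now D (z=2)
Winner: D at z=2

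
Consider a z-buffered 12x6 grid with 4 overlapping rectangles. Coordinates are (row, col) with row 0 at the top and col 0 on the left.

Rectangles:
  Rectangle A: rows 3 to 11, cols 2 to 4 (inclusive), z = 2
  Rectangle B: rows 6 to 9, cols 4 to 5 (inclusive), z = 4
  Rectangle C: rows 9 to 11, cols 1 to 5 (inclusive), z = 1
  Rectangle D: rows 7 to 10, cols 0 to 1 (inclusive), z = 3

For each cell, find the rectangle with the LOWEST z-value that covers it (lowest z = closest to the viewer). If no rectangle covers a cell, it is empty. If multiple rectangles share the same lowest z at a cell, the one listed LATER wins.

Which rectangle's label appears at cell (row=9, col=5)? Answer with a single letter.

Answer: C

Derivation:
Check cell (9,5):
  A: rows 3-11 cols 2-4 -> outside (col miss)
  B: rows 6-9 cols 4-5 z=4 -> covers; best now B (z=4)
  C: rows 9-11 cols 1-5 z=1 -> covers; best now C (z=1)
  D: rows 7-10 cols 0-1 -> outside (col miss)
Winner: C at z=1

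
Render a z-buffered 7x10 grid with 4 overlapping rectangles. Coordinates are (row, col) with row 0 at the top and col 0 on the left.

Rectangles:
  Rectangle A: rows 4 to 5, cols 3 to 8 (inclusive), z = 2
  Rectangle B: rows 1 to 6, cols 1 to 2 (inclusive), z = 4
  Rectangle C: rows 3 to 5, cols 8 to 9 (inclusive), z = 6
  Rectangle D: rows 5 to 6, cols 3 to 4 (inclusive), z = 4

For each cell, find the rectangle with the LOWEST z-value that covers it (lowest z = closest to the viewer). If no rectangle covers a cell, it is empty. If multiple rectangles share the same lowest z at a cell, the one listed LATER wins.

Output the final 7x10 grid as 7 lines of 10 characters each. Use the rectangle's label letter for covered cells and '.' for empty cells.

..........
.BB.......
.BB.......
.BB.....CC
.BBAAAAAAC
.BBAAAAAAC
.BBDD.....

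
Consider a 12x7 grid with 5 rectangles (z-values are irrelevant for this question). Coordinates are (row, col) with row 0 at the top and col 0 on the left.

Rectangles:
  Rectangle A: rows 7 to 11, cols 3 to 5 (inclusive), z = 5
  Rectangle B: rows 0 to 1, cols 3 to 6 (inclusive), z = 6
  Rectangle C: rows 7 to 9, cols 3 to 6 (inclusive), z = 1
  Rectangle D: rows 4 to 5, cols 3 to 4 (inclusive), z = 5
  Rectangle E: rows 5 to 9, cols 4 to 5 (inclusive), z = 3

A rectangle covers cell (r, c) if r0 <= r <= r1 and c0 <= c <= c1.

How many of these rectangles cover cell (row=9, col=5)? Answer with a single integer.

Answer: 3

Derivation:
Check cell (9,5):
  A: rows 7-11 cols 3-5 -> covers
  B: rows 0-1 cols 3-6 -> outside (row miss)
  C: rows 7-9 cols 3-6 -> covers
  D: rows 4-5 cols 3-4 -> outside (row miss)
  E: rows 5-9 cols 4-5 -> covers
Count covering = 3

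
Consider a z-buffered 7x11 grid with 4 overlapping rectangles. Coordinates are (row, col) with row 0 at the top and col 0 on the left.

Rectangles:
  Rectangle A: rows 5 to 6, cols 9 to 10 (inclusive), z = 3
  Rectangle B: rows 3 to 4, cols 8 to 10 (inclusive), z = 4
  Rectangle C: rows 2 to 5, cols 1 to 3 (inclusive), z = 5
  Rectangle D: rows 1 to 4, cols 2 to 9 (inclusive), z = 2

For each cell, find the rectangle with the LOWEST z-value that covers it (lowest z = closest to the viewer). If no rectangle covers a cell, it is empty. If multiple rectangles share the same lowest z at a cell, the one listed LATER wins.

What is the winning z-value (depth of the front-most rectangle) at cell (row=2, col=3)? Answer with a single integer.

Check cell (2,3):
  A: rows 5-6 cols 9-10 -> outside (row miss)
  B: rows 3-4 cols 8-10 -> outside (row miss)
  C: rows 2-5 cols 1-3 z=5 -> covers; best now C (z=5)
  D: rows 1-4 cols 2-9 z=2 -> covers; best now D (z=2)
Winner: D at z=2

Answer: 2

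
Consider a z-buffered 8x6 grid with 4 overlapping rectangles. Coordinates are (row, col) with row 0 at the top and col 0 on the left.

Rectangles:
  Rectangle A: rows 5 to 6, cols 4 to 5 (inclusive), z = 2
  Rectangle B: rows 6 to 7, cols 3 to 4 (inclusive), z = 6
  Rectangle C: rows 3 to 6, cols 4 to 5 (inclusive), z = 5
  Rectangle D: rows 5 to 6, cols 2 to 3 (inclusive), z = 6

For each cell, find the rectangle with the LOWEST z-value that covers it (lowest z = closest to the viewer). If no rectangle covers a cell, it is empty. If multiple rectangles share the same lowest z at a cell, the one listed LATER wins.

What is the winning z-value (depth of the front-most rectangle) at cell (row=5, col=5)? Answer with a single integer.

Check cell (5,5):
  A: rows 5-6 cols 4-5 z=2 -> covers; best now A (z=2)
  B: rows 6-7 cols 3-4 -> outside (row miss)
  C: rows 3-6 cols 4-5 z=5 -> covers; best now A (z=2)
  D: rows 5-6 cols 2-3 -> outside (col miss)
Winner: A at z=2

Answer: 2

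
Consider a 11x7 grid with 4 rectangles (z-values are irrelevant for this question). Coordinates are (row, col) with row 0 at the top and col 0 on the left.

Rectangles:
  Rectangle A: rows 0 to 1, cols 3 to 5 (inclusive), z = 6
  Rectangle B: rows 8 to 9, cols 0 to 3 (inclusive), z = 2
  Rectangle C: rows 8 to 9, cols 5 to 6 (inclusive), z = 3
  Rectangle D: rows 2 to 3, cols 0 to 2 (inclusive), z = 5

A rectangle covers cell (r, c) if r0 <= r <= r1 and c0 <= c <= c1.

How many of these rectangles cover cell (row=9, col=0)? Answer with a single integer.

Answer: 1

Derivation:
Check cell (9,0):
  A: rows 0-1 cols 3-5 -> outside (row miss)
  B: rows 8-9 cols 0-3 -> covers
  C: rows 8-9 cols 5-6 -> outside (col miss)
  D: rows 2-3 cols 0-2 -> outside (row miss)
Count covering = 1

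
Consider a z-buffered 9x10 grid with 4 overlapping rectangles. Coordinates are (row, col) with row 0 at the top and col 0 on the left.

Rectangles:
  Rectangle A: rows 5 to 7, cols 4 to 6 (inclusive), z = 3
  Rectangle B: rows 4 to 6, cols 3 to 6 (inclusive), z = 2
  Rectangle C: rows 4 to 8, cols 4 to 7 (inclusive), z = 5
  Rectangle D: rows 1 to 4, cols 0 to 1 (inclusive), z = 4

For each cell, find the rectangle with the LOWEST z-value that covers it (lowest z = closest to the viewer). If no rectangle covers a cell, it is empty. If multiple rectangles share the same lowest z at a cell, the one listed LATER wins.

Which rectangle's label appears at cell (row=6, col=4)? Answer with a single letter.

Check cell (6,4):
  A: rows 5-7 cols 4-6 z=3 -> covers; best now A (z=3)
  B: rows 4-6 cols 3-6 z=2 -> covers; best now B (z=2)
  C: rows 4-8 cols 4-7 z=5 -> covers; best now B (z=2)
  D: rows 1-4 cols 0-1 -> outside (row miss)
Winner: B at z=2

Answer: B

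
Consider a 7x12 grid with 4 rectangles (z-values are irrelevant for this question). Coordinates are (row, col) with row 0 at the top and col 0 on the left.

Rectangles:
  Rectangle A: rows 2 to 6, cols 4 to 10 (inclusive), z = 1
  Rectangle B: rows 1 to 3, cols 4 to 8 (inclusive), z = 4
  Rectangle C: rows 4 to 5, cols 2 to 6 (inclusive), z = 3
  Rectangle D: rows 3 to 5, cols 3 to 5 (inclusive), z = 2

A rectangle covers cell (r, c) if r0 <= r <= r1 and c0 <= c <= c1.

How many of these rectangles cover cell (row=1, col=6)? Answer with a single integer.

Check cell (1,6):
  A: rows 2-6 cols 4-10 -> outside (row miss)
  B: rows 1-3 cols 4-8 -> covers
  C: rows 4-5 cols 2-6 -> outside (row miss)
  D: rows 3-5 cols 3-5 -> outside (row miss)
Count covering = 1

Answer: 1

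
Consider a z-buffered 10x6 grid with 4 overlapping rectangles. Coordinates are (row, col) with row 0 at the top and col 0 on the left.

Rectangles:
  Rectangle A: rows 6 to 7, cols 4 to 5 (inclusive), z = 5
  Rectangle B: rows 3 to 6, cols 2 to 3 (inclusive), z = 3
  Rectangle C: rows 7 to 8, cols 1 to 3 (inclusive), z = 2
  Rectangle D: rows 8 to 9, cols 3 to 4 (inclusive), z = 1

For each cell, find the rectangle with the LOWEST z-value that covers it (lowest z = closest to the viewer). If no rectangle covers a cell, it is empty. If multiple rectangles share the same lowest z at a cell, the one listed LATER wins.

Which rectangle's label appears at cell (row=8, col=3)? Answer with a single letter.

Check cell (8,3):
  A: rows 6-7 cols 4-5 -> outside (row miss)
  B: rows 3-6 cols 2-3 -> outside (row miss)
  C: rows 7-8 cols 1-3 z=2 -> covers; best now C (z=2)
  D: rows 8-9 cols 3-4 z=1 -> covers; best now D (z=1)
Winner: D at z=1

Answer: D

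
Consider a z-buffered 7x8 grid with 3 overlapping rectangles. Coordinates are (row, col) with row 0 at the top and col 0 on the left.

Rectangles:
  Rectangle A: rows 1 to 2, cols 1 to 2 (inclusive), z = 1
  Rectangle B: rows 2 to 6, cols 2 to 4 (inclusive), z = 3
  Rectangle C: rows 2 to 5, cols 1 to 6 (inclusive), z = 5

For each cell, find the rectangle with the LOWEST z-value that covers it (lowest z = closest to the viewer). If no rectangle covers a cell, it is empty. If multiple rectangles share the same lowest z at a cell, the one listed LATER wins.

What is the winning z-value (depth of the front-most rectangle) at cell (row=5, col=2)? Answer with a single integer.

Answer: 3

Derivation:
Check cell (5,2):
  A: rows 1-2 cols 1-2 -> outside (row miss)
  B: rows 2-6 cols 2-4 z=3 -> covers; best now B (z=3)
  C: rows 2-5 cols 1-6 z=5 -> covers; best now B (z=3)
Winner: B at z=3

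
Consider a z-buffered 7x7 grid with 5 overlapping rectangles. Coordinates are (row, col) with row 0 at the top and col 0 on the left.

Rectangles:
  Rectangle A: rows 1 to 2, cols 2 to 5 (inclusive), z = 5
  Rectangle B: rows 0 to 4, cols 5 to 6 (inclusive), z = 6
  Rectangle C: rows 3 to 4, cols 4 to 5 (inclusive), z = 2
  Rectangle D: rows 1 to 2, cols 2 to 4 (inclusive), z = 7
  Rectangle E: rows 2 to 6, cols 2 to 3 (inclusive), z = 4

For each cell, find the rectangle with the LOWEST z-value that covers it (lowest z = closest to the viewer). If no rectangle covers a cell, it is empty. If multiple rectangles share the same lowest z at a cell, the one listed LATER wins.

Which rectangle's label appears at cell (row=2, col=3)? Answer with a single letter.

Check cell (2,3):
  A: rows 1-2 cols 2-5 z=5 -> covers; best now A (z=5)
  B: rows 0-4 cols 5-6 -> outside (col miss)
  C: rows 3-4 cols 4-5 -> outside (row miss)
  D: rows 1-2 cols 2-4 z=7 -> covers; best now A (z=5)
  E: rows 2-6 cols 2-3 z=4 -> covers; best now E (z=4)
Winner: E at z=4

Answer: E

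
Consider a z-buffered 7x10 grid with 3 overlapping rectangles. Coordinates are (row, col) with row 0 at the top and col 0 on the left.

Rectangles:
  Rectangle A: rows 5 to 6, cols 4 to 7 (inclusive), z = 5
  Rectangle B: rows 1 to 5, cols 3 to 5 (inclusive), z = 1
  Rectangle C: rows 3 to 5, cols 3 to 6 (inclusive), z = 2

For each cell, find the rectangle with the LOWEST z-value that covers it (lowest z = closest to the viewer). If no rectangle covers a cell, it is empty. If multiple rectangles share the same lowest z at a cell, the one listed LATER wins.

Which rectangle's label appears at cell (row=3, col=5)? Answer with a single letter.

Check cell (3,5):
  A: rows 5-6 cols 4-7 -> outside (row miss)
  B: rows 1-5 cols 3-5 z=1 -> covers; best now B (z=1)
  C: rows 3-5 cols 3-6 z=2 -> covers; best now B (z=1)
Winner: B at z=1

Answer: B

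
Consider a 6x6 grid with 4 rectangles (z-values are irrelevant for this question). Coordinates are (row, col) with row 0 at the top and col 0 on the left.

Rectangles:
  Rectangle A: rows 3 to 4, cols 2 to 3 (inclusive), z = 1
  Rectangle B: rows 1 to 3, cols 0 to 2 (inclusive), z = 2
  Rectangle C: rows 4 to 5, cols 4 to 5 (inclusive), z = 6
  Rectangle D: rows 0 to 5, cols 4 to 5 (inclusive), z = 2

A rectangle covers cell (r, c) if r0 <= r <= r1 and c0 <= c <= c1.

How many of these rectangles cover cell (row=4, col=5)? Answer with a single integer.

Check cell (4,5):
  A: rows 3-4 cols 2-3 -> outside (col miss)
  B: rows 1-3 cols 0-2 -> outside (row miss)
  C: rows 4-5 cols 4-5 -> covers
  D: rows 0-5 cols 4-5 -> covers
Count covering = 2

Answer: 2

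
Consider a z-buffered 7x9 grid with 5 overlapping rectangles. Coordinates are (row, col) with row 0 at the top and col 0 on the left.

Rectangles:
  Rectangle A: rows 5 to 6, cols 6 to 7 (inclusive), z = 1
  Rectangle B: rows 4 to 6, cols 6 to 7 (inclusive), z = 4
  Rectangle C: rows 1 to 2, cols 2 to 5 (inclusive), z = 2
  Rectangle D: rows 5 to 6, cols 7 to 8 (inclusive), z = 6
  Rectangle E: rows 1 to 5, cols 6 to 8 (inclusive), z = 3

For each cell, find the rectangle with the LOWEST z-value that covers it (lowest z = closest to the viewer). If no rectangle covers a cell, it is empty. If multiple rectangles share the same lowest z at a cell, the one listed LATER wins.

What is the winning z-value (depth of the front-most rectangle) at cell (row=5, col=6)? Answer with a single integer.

Answer: 1

Derivation:
Check cell (5,6):
  A: rows 5-6 cols 6-7 z=1 -> covers; best now A (z=1)
  B: rows 4-6 cols 6-7 z=4 -> covers; best now A (z=1)
  C: rows 1-2 cols 2-5 -> outside (row miss)
  D: rows 5-6 cols 7-8 -> outside (col miss)
  E: rows 1-5 cols 6-8 z=3 -> covers; best now A (z=1)
Winner: A at z=1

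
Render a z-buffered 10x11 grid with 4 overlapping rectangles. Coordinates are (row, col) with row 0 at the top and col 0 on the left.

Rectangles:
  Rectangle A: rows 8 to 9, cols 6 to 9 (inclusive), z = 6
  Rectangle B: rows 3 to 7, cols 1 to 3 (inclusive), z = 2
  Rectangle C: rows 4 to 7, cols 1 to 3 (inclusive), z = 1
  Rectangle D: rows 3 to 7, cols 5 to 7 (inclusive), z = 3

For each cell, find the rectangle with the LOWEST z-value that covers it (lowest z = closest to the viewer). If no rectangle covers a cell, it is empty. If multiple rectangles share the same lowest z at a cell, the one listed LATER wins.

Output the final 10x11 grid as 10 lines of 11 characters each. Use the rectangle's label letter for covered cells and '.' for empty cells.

...........
...........
...........
.BBB.DDD...
.CCC.DDD...
.CCC.DDD...
.CCC.DDD...
.CCC.DDD...
......AAAA.
......AAAA.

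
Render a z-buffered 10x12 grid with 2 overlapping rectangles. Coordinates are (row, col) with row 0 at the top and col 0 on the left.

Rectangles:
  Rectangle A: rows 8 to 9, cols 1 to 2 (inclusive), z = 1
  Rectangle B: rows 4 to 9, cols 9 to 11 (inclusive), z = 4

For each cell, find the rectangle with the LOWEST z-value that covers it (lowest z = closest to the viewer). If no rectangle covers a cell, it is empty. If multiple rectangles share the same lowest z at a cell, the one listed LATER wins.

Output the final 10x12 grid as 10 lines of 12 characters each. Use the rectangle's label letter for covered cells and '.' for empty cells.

............
............
............
............
.........BBB
.........BBB
.........BBB
.........BBB
.AA......BBB
.AA......BBB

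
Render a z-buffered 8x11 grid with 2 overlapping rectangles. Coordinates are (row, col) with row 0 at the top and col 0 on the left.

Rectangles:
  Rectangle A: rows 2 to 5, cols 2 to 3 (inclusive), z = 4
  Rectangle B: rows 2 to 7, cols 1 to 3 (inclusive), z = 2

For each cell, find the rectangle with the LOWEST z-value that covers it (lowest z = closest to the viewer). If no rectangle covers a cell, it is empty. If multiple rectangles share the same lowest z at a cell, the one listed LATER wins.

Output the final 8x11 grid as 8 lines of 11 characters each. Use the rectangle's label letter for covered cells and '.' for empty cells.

...........
...........
.BBB.......
.BBB.......
.BBB.......
.BBB.......
.BBB.......
.BBB.......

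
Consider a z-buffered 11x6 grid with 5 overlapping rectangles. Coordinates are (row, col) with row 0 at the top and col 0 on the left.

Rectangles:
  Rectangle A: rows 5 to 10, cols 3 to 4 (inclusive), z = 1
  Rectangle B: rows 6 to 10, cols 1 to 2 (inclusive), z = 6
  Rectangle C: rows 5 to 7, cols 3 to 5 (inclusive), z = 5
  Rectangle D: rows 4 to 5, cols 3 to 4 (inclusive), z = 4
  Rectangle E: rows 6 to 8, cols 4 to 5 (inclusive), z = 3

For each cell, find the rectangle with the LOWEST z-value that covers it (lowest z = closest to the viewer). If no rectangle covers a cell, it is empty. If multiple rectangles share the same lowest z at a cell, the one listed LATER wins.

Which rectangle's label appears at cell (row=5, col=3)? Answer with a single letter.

Answer: A

Derivation:
Check cell (5,3):
  A: rows 5-10 cols 3-4 z=1 -> covers; best now A (z=1)
  B: rows 6-10 cols 1-2 -> outside (row miss)
  C: rows 5-7 cols 3-5 z=5 -> covers; best now A (z=1)
  D: rows 4-5 cols 3-4 z=4 -> covers; best now A (z=1)
  E: rows 6-8 cols 4-5 -> outside (row miss)
Winner: A at z=1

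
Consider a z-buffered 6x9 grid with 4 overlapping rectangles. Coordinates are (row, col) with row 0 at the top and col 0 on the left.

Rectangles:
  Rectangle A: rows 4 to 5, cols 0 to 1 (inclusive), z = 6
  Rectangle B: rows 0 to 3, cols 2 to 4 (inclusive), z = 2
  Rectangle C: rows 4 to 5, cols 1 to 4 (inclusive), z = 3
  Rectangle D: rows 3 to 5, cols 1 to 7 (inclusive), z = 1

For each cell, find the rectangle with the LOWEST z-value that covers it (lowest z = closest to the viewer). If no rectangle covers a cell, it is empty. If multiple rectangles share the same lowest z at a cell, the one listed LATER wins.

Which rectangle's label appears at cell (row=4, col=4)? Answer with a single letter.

Check cell (4,4):
  A: rows 4-5 cols 0-1 -> outside (col miss)
  B: rows 0-3 cols 2-4 -> outside (row miss)
  C: rows 4-5 cols 1-4 z=3 -> covers; best now C (z=3)
  D: rows 3-5 cols 1-7 z=1 -> covers; best now D (z=1)
Winner: D at z=1

Answer: D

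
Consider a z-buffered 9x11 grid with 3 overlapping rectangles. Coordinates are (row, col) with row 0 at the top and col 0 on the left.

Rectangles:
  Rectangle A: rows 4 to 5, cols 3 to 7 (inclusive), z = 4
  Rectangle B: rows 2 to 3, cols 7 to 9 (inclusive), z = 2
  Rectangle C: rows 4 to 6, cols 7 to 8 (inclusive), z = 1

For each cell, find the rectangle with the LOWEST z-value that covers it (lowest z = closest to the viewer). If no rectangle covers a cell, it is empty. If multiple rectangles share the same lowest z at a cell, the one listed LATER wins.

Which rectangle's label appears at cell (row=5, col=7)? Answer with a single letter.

Check cell (5,7):
  A: rows 4-5 cols 3-7 z=4 -> covers; best now A (z=4)
  B: rows 2-3 cols 7-9 -> outside (row miss)
  C: rows 4-6 cols 7-8 z=1 -> covers; best now C (z=1)
Winner: C at z=1

Answer: C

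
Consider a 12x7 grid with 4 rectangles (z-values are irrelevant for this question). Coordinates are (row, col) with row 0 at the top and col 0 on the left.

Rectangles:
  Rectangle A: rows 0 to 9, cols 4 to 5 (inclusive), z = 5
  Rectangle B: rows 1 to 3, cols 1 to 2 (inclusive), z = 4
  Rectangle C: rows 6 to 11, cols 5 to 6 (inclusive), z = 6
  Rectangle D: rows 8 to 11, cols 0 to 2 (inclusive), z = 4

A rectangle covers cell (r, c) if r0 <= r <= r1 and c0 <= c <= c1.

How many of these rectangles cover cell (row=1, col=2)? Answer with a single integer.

Answer: 1

Derivation:
Check cell (1,2):
  A: rows 0-9 cols 4-5 -> outside (col miss)
  B: rows 1-3 cols 1-2 -> covers
  C: rows 6-11 cols 5-6 -> outside (row miss)
  D: rows 8-11 cols 0-2 -> outside (row miss)
Count covering = 1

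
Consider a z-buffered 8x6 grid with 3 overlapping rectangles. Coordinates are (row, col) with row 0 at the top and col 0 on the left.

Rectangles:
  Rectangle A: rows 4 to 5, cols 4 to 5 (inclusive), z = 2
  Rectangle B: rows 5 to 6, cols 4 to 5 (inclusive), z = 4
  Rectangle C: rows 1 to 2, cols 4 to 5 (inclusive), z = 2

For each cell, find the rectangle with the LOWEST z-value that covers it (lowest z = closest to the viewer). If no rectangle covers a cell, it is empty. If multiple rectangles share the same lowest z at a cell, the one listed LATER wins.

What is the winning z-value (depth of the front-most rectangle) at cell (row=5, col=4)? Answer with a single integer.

Answer: 2

Derivation:
Check cell (5,4):
  A: rows 4-5 cols 4-5 z=2 -> covers; best now A (z=2)
  B: rows 5-6 cols 4-5 z=4 -> covers; best now A (z=2)
  C: rows 1-2 cols 4-5 -> outside (row miss)
Winner: A at z=2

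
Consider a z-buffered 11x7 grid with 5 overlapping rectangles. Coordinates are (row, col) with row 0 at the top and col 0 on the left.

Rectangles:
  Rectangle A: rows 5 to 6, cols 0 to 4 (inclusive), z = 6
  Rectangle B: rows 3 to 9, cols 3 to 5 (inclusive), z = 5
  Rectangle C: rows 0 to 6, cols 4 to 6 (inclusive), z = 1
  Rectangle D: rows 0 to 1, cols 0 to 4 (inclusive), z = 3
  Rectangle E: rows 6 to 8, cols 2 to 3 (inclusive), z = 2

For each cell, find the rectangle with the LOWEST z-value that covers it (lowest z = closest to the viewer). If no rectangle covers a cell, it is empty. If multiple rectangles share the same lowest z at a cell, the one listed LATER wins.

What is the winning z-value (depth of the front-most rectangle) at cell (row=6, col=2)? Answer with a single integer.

Answer: 2

Derivation:
Check cell (6,2):
  A: rows 5-6 cols 0-4 z=6 -> covers; best now A (z=6)
  B: rows 3-9 cols 3-5 -> outside (col miss)
  C: rows 0-6 cols 4-6 -> outside (col miss)
  D: rows 0-1 cols 0-4 -> outside (row miss)
  E: rows 6-8 cols 2-3 z=2 -> covers; best now E (z=2)
Winner: E at z=2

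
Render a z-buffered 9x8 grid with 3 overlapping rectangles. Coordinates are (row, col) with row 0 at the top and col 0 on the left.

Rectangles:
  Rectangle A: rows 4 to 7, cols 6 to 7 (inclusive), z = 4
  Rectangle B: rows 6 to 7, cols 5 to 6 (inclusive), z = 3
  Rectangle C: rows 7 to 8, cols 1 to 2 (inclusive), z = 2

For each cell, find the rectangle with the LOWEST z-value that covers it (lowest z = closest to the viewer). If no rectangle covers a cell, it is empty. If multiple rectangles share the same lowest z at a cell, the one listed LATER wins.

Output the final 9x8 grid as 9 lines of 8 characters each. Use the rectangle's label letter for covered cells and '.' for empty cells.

........
........
........
........
......AA
......AA
.....BBA
.CC..BBA
.CC.....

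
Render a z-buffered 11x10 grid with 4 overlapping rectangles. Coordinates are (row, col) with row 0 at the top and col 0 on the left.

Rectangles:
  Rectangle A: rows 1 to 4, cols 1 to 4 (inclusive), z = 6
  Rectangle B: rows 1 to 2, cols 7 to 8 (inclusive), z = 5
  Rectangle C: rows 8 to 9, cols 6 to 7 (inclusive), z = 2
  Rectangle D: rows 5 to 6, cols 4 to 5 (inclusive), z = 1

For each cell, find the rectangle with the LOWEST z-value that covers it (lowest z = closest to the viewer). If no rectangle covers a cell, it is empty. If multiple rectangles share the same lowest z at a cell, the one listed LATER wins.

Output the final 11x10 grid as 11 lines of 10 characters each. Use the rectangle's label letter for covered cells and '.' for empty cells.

..........
.AAAA..BB.
.AAAA..BB.
.AAAA.....
.AAAA.....
....DD....
....DD....
..........
......CC..
......CC..
..........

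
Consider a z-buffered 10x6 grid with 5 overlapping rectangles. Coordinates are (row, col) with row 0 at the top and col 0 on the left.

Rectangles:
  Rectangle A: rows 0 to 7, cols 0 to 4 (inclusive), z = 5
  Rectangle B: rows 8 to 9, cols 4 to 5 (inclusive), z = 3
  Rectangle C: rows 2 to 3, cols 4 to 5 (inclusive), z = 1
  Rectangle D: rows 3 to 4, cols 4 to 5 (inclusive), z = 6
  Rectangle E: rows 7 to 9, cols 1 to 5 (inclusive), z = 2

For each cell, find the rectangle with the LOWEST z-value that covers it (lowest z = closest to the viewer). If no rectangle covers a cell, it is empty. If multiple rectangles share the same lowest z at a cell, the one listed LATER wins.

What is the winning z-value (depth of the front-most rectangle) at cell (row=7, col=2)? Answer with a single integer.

Check cell (7,2):
  A: rows 0-7 cols 0-4 z=5 -> covers; best now A (z=5)
  B: rows 8-9 cols 4-5 -> outside (row miss)
  C: rows 2-3 cols 4-5 -> outside (row miss)
  D: rows 3-4 cols 4-5 -> outside (row miss)
  E: rows 7-9 cols 1-5 z=2 -> covers; best now E (z=2)
Winner: E at z=2

Answer: 2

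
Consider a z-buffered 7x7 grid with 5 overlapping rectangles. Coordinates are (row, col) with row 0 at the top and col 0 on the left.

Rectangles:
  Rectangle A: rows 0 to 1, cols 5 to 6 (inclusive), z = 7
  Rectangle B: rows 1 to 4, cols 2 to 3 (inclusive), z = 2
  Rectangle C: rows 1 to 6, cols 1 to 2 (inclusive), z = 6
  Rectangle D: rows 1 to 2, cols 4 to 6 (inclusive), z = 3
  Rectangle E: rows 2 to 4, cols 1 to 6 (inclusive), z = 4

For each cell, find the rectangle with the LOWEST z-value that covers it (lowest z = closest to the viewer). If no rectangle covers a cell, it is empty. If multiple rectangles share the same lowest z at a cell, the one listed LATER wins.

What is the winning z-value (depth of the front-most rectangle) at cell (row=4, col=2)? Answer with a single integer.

Check cell (4,2):
  A: rows 0-1 cols 5-6 -> outside (row miss)
  B: rows 1-4 cols 2-3 z=2 -> covers; best now B (z=2)
  C: rows 1-6 cols 1-2 z=6 -> covers; best now B (z=2)
  D: rows 1-2 cols 4-6 -> outside (row miss)
  E: rows 2-4 cols 1-6 z=4 -> covers; best now B (z=2)
Winner: B at z=2

Answer: 2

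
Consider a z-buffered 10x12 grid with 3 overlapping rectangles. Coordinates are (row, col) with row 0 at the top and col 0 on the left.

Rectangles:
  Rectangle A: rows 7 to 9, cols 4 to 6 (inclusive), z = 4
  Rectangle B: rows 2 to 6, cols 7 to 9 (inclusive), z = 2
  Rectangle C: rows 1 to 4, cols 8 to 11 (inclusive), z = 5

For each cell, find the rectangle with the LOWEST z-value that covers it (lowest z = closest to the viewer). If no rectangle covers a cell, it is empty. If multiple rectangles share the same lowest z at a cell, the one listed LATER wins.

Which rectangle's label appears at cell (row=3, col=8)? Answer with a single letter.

Check cell (3,8):
  A: rows 7-9 cols 4-6 -> outside (row miss)
  B: rows 2-6 cols 7-9 z=2 -> covers; best now B (z=2)
  C: rows 1-4 cols 8-11 z=5 -> covers; best now B (z=2)
Winner: B at z=2

Answer: B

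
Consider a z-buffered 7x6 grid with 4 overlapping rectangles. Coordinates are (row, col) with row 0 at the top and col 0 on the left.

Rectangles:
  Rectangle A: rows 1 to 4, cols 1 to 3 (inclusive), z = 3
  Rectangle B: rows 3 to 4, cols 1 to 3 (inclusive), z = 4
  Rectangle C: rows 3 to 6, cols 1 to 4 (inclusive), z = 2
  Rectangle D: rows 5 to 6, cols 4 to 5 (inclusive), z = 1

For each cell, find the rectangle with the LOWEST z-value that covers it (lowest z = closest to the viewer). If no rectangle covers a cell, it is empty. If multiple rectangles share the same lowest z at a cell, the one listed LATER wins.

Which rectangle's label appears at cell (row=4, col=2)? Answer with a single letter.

Check cell (4,2):
  A: rows 1-4 cols 1-3 z=3 -> covers; best now A (z=3)
  B: rows 3-4 cols 1-3 z=4 -> covers; best now A (z=3)
  C: rows 3-6 cols 1-4 z=2 -> covers; best now C (z=2)
  D: rows 5-6 cols 4-5 -> outside (row miss)
Winner: C at z=2

Answer: C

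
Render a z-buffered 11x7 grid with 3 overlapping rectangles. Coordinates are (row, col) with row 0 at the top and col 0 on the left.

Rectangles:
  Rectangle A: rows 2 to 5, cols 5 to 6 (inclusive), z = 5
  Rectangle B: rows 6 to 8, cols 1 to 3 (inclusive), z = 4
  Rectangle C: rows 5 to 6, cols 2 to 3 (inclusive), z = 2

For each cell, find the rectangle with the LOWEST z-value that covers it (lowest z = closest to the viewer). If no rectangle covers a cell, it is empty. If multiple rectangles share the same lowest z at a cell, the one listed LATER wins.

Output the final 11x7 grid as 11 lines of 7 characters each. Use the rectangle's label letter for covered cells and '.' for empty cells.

.......
.......
.....AA
.....AA
.....AA
..CC.AA
.BCC...
.BBB...
.BBB...
.......
.......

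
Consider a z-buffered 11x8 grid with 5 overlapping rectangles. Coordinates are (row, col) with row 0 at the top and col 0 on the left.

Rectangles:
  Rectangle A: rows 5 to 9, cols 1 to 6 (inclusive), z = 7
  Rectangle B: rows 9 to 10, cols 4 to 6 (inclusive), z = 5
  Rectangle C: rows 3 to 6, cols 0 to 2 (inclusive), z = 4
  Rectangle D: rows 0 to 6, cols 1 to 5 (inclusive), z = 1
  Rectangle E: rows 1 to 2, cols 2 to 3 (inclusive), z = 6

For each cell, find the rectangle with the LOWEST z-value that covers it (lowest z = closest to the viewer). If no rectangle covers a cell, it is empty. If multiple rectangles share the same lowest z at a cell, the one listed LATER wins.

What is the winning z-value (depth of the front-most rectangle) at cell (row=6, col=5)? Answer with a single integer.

Answer: 1

Derivation:
Check cell (6,5):
  A: rows 5-9 cols 1-6 z=7 -> covers; best now A (z=7)
  B: rows 9-10 cols 4-6 -> outside (row miss)
  C: rows 3-6 cols 0-2 -> outside (col miss)
  D: rows 0-6 cols 1-5 z=1 -> covers; best now D (z=1)
  E: rows 1-2 cols 2-3 -> outside (row miss)
Winner: D at z=1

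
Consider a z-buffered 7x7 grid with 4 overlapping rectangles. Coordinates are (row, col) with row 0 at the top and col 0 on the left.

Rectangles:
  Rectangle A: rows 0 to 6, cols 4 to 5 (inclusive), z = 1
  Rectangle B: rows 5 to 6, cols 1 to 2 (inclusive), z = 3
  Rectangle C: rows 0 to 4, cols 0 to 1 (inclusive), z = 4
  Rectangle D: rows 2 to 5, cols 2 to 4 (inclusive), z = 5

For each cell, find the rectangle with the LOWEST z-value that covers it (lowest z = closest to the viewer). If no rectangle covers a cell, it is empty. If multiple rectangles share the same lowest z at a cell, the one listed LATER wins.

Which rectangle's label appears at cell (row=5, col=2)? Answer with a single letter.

Check cell (5,2):
  A: rows 0-6 cols 4-5 -> outside (col miss)
  B: rows 5-6 cols 1-2 z=3 -> covers; best now B (z=3)
  C: rows 0-4 cols 0-1 -> outside (row miss)
  D: rows 2-5 cols 2-4 z=5 -> covers; best now B (z=3)
Winner: B at z=3

Answer: B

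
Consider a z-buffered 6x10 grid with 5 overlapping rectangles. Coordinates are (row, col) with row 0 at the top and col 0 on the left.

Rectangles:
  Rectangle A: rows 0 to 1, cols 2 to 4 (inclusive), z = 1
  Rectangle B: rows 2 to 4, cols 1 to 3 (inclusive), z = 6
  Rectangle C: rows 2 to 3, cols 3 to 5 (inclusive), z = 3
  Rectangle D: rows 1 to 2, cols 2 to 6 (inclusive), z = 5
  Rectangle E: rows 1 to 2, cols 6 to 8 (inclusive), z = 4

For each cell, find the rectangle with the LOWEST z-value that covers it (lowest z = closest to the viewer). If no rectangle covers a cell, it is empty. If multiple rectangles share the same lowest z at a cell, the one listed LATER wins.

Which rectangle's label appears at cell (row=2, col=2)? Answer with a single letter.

Answer: D

Derivation:
Check cell (2,2):
  A: rows 0-1 cols 2-4 -> outside (row miss)
  B: rows 2-4 cols 1-3 z=6 -> covers; best now B (z=6)
  C: rows 2-3 cols 3-5 -> outside (col miss)
  D: rows 1-2 cols 2-6 z=5 -> covers; best now D (z=5)
  E: rows 1-2 cols 6-8 -> outside (col miss)
Winner: D at z=5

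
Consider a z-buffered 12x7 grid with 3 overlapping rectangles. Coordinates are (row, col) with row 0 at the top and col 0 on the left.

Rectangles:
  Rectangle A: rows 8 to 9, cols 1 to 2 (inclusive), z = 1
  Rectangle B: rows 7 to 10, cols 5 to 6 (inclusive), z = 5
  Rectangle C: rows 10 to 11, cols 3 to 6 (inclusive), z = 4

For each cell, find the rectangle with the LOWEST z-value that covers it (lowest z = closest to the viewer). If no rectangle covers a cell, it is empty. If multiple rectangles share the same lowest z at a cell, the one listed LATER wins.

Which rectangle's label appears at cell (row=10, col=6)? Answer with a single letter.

Check cell (10,6):
  A: rows 8-9 cols 1-2 -> outside (row miss)
  B: rows 7-10 cols 5-6 z=5 -> covers; best now B (z=5)
  C: rows 10-11 cols 3-6 z=4 -> covers; best now C (z=4)
Winner: C at z=4

Answer: C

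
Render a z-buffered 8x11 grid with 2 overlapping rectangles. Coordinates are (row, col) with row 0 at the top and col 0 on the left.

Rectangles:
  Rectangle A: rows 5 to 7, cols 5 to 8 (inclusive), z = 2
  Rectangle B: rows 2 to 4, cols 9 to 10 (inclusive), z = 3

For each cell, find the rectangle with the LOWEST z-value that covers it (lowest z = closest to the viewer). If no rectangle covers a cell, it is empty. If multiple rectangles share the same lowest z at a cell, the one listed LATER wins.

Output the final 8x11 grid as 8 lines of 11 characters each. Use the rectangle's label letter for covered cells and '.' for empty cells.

...........
...........
.........BB
.........BB
.........BB
.....AAAA..
.....AAAA..
.....AAAA..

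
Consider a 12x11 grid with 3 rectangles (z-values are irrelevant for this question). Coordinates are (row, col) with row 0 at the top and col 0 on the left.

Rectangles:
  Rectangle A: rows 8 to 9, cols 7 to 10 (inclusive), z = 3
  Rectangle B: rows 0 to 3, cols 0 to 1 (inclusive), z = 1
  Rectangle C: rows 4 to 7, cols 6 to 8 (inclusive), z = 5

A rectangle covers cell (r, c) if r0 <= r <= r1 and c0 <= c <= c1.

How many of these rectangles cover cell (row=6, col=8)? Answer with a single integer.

Check cell (6,8):
  A: rows 8-9 cols 7-10 -> outside (row miss)
  B: rows 0-3 cols 0-1 -> outside (row miss)
  C: rows 4-7 cols 6-8 -> covers
Count covering = 1

Answer: 1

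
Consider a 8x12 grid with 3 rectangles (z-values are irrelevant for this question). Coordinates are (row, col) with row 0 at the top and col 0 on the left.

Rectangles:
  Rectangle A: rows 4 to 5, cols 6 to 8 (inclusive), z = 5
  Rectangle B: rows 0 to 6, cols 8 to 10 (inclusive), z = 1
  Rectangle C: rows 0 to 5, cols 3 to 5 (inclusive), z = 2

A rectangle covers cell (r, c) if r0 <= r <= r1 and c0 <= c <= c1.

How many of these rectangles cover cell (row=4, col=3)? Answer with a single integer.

Answer: 1

Derivation:
Check cell (4,3):
  A: rows 4-5 cols 6-8 -> outside (col miss)
  B: rows 0-6 cols 8-10 -> outside (col miss)
  C: rows 0-5 cols 3-5 -> covers
Count covering = 1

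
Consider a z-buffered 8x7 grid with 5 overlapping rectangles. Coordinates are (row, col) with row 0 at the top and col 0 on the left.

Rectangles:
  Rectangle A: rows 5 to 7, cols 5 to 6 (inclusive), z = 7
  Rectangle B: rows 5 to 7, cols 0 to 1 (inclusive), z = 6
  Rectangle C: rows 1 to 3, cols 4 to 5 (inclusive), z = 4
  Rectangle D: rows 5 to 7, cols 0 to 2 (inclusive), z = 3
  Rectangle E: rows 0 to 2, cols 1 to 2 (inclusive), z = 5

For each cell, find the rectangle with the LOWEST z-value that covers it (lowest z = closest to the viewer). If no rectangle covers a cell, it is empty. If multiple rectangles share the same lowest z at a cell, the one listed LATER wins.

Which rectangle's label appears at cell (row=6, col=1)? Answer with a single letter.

Check cell (6,1):
  A: rows 5-7 cols 5-6 -> outside (col miss)
  B: rows 5-7 cols 0-1 z=6 -> covers; best now B (z=6)
  C: rows 1-3 cols 4-5 -> outside (row miss)
  D: rows 5-7 cols 0-2 z=3 -> covers; best now D (z=3)
  E: rows 0-2 cols 1-2 -> outside (row miss)
Winner: D at z=3

Answer: D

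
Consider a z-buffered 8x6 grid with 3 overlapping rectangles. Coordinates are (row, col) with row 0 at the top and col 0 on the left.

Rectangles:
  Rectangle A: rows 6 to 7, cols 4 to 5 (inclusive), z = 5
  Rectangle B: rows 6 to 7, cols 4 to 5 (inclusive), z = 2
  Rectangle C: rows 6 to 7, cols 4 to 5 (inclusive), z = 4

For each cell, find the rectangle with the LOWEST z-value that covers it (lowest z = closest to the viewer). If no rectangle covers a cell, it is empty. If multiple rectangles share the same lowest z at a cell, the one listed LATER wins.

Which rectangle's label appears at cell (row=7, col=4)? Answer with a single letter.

Check cell (7,4):
  A: rows 6-7 cols 4-5 z=5 -> covers; best now A (z=5)
  B: rows 6-7 cols 4-5 z=2 -> covers; best now B (z=2)
  C: rows 6-7 cols 4-5 z=4 -> covers; best now B (z=2)
Winner: B at z=2

Answer: B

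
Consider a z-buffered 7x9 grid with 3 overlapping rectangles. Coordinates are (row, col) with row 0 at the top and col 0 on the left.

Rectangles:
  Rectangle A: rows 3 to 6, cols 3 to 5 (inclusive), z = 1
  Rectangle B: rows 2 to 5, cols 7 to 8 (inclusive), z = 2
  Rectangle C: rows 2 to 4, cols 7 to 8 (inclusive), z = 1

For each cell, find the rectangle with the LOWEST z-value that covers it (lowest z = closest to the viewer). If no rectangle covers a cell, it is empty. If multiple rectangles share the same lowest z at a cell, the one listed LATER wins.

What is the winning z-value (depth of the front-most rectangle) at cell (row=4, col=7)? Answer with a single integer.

Check cell (4,7):
  A: rows 3-6 cols 3-5 -> outside (col miss)
  B: rows 2-5 cols 7-8 z=2 -> covers; best now B (z=2)
  C: rows 2-4 cols 7-8 z=1 -> covers; best now C (z=1)
Winner: C at z=1

Answer: 1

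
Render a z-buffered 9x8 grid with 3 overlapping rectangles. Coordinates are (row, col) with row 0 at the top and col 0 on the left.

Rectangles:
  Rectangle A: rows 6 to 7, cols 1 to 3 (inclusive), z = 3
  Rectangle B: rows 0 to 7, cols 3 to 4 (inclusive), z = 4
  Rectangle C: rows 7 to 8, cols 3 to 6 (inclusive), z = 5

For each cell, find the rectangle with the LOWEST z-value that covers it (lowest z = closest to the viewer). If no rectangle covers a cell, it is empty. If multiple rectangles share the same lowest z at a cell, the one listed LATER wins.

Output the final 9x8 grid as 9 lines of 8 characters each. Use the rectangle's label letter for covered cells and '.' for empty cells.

...BB...
...BB...
...BB...
...BB...
...BB...
...BB...
.AAAB...
.AAABCC.
...CCCC.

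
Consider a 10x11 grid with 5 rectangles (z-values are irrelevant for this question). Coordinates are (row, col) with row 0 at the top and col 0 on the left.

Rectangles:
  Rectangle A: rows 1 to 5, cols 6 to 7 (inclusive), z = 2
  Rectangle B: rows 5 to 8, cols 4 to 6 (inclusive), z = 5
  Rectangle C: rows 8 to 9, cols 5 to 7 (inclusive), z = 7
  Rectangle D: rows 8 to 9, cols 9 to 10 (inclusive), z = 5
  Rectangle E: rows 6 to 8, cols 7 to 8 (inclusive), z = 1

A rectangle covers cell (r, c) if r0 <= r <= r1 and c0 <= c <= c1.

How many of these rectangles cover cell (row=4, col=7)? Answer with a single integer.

Check cell (4,7):
  A: rows 1-5 cols 6-7 -> covers
  B: rows 5-8 cols 4-6 -> outside (row miss)
  C: rows 8-9 cols 5-7 -> outside (row miss)
  D: rows 8-9 cols 9-10 -> outside (row miss)
  E: rows 6-8 cols 7-8 -> outside (row miss)
Count covering = 1

Answer: 1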